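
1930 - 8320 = -6390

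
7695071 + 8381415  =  16076486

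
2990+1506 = 4496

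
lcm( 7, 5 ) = 35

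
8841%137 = 73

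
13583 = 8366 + 5217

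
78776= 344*229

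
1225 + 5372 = 6597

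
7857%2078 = 1623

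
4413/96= 45 + 31/32 = 45.97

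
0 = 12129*0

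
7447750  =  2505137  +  4942613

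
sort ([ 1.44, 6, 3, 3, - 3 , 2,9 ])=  [ - 3,  1.44,2,3,3 , 6,  9] 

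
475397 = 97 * 4901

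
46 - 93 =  - 47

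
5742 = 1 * 5742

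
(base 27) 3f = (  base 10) 96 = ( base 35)2q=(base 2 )1100000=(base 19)51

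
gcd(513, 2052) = 513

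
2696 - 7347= - 4651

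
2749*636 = 1748364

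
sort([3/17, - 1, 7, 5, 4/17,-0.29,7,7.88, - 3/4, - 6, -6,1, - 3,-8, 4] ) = [ - 8 ,-6,-6, - 3, - 1, - 3/4,-0.29,  3/17, 4/17 , 1,4, 5,7, 7, 7.88] 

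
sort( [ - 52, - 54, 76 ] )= [ - 54,-52,76 ]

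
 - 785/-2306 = 785/2306 = 0.34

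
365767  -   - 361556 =727323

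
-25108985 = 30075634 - 55184619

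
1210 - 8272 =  - 7062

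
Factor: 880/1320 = 2^1*3^( - 1) = 2/3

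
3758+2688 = 6446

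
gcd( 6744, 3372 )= 3372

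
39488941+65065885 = 104554826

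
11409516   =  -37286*(- 306)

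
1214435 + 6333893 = 7548328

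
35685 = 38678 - 2993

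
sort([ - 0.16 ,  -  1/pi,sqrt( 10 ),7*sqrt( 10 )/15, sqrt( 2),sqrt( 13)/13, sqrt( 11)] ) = [ - 1/pi , - 0.16,sqrt(13)/13,sqrt(2),7* sqrt(10)/15, sqrt( 10), sqrt( 11) ]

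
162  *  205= 33210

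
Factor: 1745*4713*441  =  3626865585 = 3^3*5^1*7^2*349^1*1571^1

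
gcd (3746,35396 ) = 2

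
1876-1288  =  588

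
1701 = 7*243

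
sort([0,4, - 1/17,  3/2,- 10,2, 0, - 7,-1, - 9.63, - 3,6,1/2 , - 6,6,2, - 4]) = [ - 10, - 9.63, - 7, - 6,-4 , - 3, - 1,-1/17, 0,  0,1/2, 3/2,2,2,4, 6, 6 ]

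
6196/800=1549/200 =7.75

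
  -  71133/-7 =10161 + 6/7=10161.86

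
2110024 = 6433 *328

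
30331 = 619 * 49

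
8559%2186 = 2001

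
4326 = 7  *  618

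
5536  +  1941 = 7477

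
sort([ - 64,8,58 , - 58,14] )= [ - 64,-58,8,14, 58]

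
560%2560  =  560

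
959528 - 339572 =619956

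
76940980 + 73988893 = 150929873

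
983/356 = 983/356 = 2.76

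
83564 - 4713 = 78851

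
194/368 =97/184 = 0.53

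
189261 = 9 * 21029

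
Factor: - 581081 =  - 89^1*6529^1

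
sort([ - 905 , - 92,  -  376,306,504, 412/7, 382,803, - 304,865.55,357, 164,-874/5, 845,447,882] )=[ - 905, - 376,-304, - 874/5,-92,412/7  ,  164, 306,357, 382, 447,504, 803,845,865.55,882 ]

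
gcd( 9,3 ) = 3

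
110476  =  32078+78398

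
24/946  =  12/473 = 0.03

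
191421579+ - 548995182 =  - 357573603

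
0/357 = 0 = 0.00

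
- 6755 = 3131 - 9886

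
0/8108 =0 = 0.00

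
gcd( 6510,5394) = 186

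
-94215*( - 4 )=376860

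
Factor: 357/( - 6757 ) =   -  3^1*7^1*17^1*29^( - 1)*233^(-1 ) 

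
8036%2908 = 2220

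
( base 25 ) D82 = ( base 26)c87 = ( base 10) 8327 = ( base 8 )20207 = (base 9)12372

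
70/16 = 4  +  3/8 = 4.38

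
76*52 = 3952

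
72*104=7488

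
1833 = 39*47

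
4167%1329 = 180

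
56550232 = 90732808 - 34182576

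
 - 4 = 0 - 4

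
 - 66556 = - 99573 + 33017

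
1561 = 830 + 731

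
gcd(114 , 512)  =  2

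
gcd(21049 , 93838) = 1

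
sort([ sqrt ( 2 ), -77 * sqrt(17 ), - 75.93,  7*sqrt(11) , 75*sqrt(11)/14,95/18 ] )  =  [ - 77*sqrt(17) , - 75.93,sqrt(2 ) , 95/18,75*sqrt(11)/14,7*sqrt(11)]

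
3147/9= 1049/3 = 349.67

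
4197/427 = 4197/427 =9.83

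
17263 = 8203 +9060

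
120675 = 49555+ 71120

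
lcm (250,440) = 11000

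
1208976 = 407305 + 801671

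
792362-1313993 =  - 521631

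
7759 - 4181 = 3578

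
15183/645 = 23 + 116/215 = 23.54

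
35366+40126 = 75492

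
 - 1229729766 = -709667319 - 520062447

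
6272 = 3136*2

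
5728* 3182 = 18226496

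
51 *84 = 4284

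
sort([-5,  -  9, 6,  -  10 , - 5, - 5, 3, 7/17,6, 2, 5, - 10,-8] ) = [-10,- 10, - 9,-8 , - 5,-5,  -  5,  7/17,2,3,  5, 6, 6 ] 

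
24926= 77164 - 52238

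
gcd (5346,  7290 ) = 486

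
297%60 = 57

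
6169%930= 589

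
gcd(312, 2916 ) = 12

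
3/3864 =1/1288 = 0.00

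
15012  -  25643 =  - 10631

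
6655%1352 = 1247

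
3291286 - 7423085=-4131799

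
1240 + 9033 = 10273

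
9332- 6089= 3243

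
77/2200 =7/200 = 0.04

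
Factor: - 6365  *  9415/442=  -  59926475/442  =  - 2^(  -  1) * 5^2 * 7^1*13^( - 1)*17^( - 1) * 19^1*67^1*269^1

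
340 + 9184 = 9524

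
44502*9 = 400518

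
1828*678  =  1239384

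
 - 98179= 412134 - 510313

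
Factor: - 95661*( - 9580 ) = 916432380 = 2^2*3^4 * 5^1 *479^1*1181^1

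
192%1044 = 192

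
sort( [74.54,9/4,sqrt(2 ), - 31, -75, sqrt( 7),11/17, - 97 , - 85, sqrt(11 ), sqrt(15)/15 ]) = [ - 97 , - 85, - 75, - 31,sqrt( 15) /15,11/17, sqrt( 2 ),  9/4, sqrt ( 7 ),sqrt ( 11 ),  74.54]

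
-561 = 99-660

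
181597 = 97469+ 84128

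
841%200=41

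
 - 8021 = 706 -8727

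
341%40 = 21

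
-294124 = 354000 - 648124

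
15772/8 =3943/2 = 1971.50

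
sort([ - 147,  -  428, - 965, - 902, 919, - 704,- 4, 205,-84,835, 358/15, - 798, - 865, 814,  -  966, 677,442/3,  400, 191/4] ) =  [-966,-965,  -  902, - 865, - 798, - 704, - 428, - 147, - 84, - 4, 358/15, 191/4, 442/3, 205,400,677, 814, 835, 919 ] 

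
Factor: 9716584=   2^3*1214573^1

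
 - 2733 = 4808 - 7541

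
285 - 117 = 168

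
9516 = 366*26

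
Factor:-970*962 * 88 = - 82116320 = - 2^5*5^1*11^1 * 13^1*37^1 * 97^1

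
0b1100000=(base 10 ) 96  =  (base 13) 75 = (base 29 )39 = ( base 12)80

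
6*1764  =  10584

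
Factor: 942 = 2^1*3^1 *157^1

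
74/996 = 37/498 = 0.07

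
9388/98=4694/49 = 95.80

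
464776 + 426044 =890820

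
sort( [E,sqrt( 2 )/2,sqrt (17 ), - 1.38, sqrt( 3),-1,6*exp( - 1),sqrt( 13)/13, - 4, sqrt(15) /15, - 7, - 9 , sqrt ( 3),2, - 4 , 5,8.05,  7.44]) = [ - 9, - 7, -4,-4, - 1.38 ,  -  1,  sqrt ( 15)/15,sqrt(13)/13,  sqrt (2)/2,sqrt( 3),sqrt(3),2,6*exp (- 1),E,sqrt(17 ) , 5,7.44, 8.05] 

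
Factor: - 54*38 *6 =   -  2^3 *3^4 * 19^1 = -12312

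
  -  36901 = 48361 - 85262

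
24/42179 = 24/42179= 0.00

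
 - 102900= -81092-21808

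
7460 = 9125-1665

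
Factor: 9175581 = 3^2*1019509^1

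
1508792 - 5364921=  - 3856129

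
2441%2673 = 2441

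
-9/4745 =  - 1 + 4736/4745 = - 0.00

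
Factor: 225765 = 3^2 * 5^1*29^1*173^1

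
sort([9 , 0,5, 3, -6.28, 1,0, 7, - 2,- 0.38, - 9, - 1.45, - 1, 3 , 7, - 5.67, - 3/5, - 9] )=[ - 9 ,  -  9, - 6.28,-5.67, - 2, - 1.45, - 1, - 3/5, - 0.38 , 0 , 0,  1, 3,3,5, 7, 7 , 9 ]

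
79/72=1 + 7/72= 1.10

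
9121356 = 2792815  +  6328541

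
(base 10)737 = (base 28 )Q9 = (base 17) 296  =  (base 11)610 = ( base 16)2E1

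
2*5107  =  10214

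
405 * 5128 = 2076840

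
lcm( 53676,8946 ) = 53676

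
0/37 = 0= 0.00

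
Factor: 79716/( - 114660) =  - 73/105 = - 3^(  -  1) *5^ ( - 1 )* 7^ ( - 1 )*73^1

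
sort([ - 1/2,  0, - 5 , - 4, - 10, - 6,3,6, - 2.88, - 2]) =[-10, - 6, - 5, - 4,- 2.88, - 2, - 1/2,0, 3,6] 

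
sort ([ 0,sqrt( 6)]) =[0,sqrt(6)]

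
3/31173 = 1/10391 = 0.00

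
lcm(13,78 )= 78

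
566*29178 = 16514748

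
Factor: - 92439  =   - 3^2*10271^1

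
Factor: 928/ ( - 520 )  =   - 2^2* 5^ ( - 1 ) * 13^( - 1)*29^1 = - 116/65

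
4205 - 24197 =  - 19992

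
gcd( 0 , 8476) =8476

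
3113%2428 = 685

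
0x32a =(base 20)20a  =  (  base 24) 19i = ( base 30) r0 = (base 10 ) 810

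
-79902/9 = -8878= -8878.00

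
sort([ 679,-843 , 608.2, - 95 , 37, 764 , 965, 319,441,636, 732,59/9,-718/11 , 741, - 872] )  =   [ - 872, - 843 , - 95,-718/11, 59/9 , 37, 319, 441, 608.2, 636,  679, 732, 741,764, 965] 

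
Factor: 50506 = 2^1*25253^1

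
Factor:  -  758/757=-2^1*379^1*757^ ( - 1 ) 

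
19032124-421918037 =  - 402885913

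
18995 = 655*29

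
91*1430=130130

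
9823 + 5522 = 15345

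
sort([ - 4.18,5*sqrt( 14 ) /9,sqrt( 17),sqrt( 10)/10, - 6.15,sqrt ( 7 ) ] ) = [ - 6.15,-4.18, sqrt( 10 )/10, 5 *sqrt(14 )/9, sqrt ( 7 ) , sqrt( 17 ) ]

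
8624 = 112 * 77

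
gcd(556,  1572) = 4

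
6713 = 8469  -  1756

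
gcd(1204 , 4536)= 28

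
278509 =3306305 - 3027796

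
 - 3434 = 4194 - 7628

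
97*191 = 18527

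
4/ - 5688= - 1+1421/1422 = -0.00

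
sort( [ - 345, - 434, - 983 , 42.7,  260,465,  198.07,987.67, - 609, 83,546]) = [ - 983,-609, - 434, - 345,42.7, 83, 198.07,260,465, 546, 987.67]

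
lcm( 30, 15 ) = 30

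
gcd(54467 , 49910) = 217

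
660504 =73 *9048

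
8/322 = 4/161 = 0.02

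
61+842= 903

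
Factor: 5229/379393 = 3^2*653^ ( - 1 ) = 9/653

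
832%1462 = 832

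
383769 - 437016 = -53247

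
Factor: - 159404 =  - 2^2*7^1 * 5693^1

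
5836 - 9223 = - 3387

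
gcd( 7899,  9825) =3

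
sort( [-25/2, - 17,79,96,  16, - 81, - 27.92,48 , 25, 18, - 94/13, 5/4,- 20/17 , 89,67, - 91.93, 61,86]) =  [ - 91.93, - 81, - 27.92, - 17, - 25/2, - 94/13, - 20/17, 5/4, 16, 18, 25,  48,61, 67, 79, 86 , 89,96 ] 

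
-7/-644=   1/92=0.01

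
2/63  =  2/63=0.03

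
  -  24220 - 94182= -118402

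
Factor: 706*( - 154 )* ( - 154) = 2^3*7^2*11^2*353^1 = 16743496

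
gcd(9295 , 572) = 143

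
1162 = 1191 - 29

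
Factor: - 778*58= - 2^2 * 29^1 * 389^1 =- 45124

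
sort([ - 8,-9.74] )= [ - 9.74,  -  8]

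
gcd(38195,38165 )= 5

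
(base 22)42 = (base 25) 3F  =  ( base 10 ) 90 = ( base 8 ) 132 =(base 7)156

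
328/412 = 82/103  =  0.80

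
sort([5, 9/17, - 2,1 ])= [ -2 , 9/17,1 , 5 ] 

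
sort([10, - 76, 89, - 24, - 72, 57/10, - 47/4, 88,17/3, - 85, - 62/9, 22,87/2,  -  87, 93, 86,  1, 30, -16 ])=[ - 87, - 85, - 76, - 72, - 24, - 16, - 47/4,-62/9, 1,17/3,57/10, 10, 22, 30,87/2, 86, 88, 89, 93]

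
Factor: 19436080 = 2^4*5^1*127^1*1913^1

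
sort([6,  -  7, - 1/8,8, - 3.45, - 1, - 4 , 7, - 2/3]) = [ - 7, - 4, - 3.45, - 1, - 2/3, - 1/8,6, 7, 8] 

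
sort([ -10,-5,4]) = [ - 10, - 5,  4]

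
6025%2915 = 195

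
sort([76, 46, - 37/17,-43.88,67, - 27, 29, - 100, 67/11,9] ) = [ - 100, - 43.88, - 27,  -  37/17, 67/11, 9,29,46,  67,76] 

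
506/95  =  506/95 = 5.33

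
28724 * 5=143620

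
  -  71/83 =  - 71/83 = - 0.86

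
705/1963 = 705/1963= 0.36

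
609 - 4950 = - 4341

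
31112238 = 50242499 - 19130261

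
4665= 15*311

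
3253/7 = 3253/7 = 464.71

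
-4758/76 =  - 63 + 15/38= - 62.61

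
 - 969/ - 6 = 161 + 1/2 = 161.50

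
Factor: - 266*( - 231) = 61446  =  2^1*3^1*7^2*11^1*19^1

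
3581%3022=559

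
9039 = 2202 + 6837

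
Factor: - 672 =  - 2^5* 3^1 * 7^1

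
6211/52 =6211/52=119.44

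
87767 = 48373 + 39394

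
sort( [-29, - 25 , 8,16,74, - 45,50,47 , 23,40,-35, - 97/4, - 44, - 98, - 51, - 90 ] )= [ -98, - 90,-51, - 45, - 44,  -  35 , - 29, - 25,  -  97/4, 8, 16,23,40,  47,50,74 ]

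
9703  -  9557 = 146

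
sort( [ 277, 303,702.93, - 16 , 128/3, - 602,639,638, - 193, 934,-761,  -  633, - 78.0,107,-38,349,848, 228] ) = [-761, - 633, - 602 ,-193, - 78.0, - 38, - 16, 128/3, 107,228 , 277, 303,349, 638, 639, 702.93, 848,934 ]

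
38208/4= 9552=9552.00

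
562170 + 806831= 1369001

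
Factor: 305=5^1*61^1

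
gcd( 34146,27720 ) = 126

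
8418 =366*23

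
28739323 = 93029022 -64289699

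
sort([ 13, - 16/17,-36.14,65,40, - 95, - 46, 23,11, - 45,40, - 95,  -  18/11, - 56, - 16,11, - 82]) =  [-95, - 95 , - 82, - 56,-46, - 45, - 36.14, - 16 ,  -  18/11, - 16/17, 11,11,13,23,40,40, 65]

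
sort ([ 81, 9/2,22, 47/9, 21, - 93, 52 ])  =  [ - 93, 9/2,47/9, 21, 22,  52,81 ]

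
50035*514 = 25717990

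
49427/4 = 49427/4 = 12356.75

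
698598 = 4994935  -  4296337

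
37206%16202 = 4802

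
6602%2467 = 1668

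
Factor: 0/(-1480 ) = 0 =0^1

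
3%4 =3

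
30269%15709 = 14560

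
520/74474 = 260/37237 =0.01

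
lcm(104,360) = 4680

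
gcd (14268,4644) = 12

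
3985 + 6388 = 10373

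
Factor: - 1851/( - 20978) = 2^( - 1) *3^1*17^( - 1 )  =  3/34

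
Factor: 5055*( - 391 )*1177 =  - 3^1 * 5^1*11^1*17^1* 23^1 *107^1*337^1  =  -2326346385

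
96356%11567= 3820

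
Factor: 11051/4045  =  5^( - 1)*43^1*257^1*809^( - 1)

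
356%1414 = 356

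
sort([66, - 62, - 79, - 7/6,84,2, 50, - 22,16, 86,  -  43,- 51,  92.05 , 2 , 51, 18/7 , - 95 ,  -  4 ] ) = [ - 95, - 79,  -  62 , - 51, - 43,  -  22 , - 4,-7/6,2,2, 18/7,16, 50,  51 , 66,  84,86,92.05 ] 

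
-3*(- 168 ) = 504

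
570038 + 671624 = 1241662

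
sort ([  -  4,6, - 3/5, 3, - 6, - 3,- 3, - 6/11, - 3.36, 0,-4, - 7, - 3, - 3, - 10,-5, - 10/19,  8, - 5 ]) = [ - 10,  -  7,-6, - 5, - 5 , - 4, - 4, - 3.36 , - 3, - 3, - 3, -3, - 3/5, - 6/11, - 10/19, 0, 3,6 , 8 ] 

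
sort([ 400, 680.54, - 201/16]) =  [ - 201/16 , 400, 680.54 ]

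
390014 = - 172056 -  - 562070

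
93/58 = 1 + 35/58 = 1.60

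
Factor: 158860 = 2^2*5^1*13^2  *47^1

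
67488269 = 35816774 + 31671495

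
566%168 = 62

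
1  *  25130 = 25130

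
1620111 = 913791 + 706320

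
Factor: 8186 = 2^1 * 4093^1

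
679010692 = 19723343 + 659287349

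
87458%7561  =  4287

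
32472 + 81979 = 114451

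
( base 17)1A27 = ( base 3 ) 101202112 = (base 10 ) 7844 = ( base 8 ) 17244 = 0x1ea4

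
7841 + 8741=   16582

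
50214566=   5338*9407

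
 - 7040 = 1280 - 8320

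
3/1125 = 1/375 =0.00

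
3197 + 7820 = 11017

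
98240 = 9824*10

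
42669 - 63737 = - 21068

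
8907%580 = 207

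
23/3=7 + 2/3 = 7.67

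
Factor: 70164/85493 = 2^2*3^2*17^( - 1)*47^( - 1)*107^( - 1 )*1949^1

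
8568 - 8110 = 458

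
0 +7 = 7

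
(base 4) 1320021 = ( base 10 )7689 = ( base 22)fjb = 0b1111000001001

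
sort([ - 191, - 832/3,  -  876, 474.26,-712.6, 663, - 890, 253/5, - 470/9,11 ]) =[ - 890, - 876 , - 712.6, - 832/3, - 191, - 470/9,  11, 253/5, 474.26,  663 ]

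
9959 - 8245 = 1714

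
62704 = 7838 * 8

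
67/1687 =67/1687 = 0.04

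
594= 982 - 388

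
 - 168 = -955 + 787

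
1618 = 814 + 804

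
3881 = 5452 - 1571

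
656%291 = 74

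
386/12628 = 193/6314 = 0.03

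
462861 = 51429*9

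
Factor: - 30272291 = - 7^1*17^1*254389^1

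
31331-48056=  -16725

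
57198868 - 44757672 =12441196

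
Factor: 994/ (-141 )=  - 2^1*3^(- 1 )*7^1*47^( - 1)*71^1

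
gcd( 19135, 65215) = 5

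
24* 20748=497952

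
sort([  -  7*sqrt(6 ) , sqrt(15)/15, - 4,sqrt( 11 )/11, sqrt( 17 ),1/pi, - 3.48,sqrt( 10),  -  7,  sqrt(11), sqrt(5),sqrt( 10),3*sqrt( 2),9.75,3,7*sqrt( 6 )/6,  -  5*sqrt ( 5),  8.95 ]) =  [  -  7*sqrt ( 6), - 5* sqrt(5 ),  -  7, - 4,-3.48,sqrt (15 )/15 , sqrt(11 ) /11, 1/pi, sqrt( 5 ),7*sqrt( 6 ) /6,3,sqrt( 10),sqrt( 10), sqrt( 11),sqrt( 17),3*sqrt( 2 ),8.95, 9.75]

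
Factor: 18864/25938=2^3*11^(  -  1) = 8/11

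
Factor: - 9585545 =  - 5^1*857^1*2237^1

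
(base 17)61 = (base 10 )103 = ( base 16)67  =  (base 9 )124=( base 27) 3m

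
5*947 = 4735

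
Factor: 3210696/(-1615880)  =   - 3^2*5^(-1)*7^(- 1)*19^1*29^(-1)*199^( - 1)*2347^1 = -401337/201985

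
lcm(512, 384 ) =1536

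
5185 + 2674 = 7859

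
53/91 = 53/91 = 0.58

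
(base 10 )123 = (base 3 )11120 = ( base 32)3r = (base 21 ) 5i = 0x7B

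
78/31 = 78/31 = 2.52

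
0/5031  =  0 = 0.00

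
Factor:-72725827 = -72725827^1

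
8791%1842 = 1423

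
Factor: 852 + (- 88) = 2^2*191^1 = 764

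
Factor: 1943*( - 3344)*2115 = - 2^4*3^2*5^1*11^1 *19^1*29^1 * 47^1*67^1 =-  13741984080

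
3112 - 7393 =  - 4281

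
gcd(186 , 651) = 93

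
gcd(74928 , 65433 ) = 3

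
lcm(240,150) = 1200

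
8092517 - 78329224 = - 70236707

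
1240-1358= - 118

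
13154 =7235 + 5919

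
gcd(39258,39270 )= 6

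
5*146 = 730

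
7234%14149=7234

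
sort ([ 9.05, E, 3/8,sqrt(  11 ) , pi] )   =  [ 3/8,  E, pi , sqrt(11), 9.05 ] 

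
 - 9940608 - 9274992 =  - 19215600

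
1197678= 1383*866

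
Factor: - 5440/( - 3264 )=3^(  -  1) * 5^1 = 5/3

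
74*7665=567210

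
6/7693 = 6/7693 = 0.00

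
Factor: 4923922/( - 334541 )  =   - 2^1*334541^ ( - 1)*2461961^1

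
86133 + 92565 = 178698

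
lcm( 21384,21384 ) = 21384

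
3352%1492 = 368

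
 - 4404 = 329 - 4733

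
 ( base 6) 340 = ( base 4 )2010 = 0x84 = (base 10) 132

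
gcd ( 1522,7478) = 2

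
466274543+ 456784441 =923058984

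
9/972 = 1/108 =0.01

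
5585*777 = 4339545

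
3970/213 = 18 + 136/213= 18.64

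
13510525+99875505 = 113386030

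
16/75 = 16/75 = 0.21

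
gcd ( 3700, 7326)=74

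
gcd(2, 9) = 1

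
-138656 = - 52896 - 85760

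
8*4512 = 36096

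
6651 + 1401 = 8052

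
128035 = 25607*5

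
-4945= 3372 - 8317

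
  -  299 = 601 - 900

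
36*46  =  1656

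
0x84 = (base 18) 76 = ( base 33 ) 40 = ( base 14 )96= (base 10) 132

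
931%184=11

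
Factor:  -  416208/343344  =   - 377/311 = -13^1*29^1*311^(- 1)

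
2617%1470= 1147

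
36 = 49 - 13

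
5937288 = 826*7188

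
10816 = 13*832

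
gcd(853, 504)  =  1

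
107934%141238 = 107934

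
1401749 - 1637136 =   -  235387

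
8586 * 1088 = 9341568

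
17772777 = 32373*549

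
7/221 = 7/221 = 0.03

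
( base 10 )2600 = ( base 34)28g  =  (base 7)10403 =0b101000101000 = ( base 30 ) 2qk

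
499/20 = 24+19/20 = 24.95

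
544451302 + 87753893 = 632205195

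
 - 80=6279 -6359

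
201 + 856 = 1057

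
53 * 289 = 15317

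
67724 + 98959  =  166683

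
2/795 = 2/795 =0.00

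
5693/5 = 5693/5 = 1138.60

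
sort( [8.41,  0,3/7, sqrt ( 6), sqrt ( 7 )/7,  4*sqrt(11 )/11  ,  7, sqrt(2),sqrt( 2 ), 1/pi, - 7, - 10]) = [ - 10, - 7 , 0,1/pi,  sqrt ( 7)/7, 3/7 , 4 * sqrt (11 )/11,sqrt( 2 ),  sqrt( 2 ),sqrt( 6),7, 8.41 ]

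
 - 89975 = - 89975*1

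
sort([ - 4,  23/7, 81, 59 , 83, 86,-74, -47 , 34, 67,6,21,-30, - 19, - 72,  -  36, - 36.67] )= [ - 74, -72,- 47,-36.67, - 36, - 30, - 19, - 4, 23/7, 6,21 , 34, 59,67, 81 , 83,86] 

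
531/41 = 531/41  =  12.95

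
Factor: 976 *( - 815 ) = -795440 = - 2^4*5^1 * 61^1*163^1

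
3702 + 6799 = 10501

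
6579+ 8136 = 14715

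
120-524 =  - 404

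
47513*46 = 2185598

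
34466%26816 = 7650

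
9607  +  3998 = 13605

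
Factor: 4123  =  7^1 * 19^1*31^1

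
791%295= 201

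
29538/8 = 3692 + 1/4=   3692.25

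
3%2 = 1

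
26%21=5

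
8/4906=4/2453 = 0.00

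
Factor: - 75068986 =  - 2^1*37534493^1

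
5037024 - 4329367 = 707657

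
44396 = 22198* 2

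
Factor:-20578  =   - 2^1*10289^1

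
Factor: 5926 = 2^1*2963^1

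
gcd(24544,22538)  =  118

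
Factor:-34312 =-2^3*4289^1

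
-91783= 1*( -91783)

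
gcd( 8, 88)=8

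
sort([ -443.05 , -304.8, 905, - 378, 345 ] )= [  -  443.05, - 378,  -  304.8,345, 905]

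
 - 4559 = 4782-9341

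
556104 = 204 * 2726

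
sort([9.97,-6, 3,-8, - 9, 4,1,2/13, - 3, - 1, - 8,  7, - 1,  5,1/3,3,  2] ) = [ - 9, - 8, - 8,- 6, - 3, - 1, - 1, 2/13,1/3,1,2,3, 3,4,  5 , 7,9.97] 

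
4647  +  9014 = 13661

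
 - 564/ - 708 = 47/59 = 0.80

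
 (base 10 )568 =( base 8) 1070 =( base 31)ia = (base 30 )IS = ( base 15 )27d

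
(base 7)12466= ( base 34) 2tx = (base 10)3331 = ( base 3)11120101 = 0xd03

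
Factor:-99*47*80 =- 2^4*3^2*5^1*11^1 *47^1=-372240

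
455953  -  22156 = 433797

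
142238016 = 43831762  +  98406254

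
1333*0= 0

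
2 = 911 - 909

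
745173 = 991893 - 246720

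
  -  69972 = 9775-79747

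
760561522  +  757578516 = 1518140038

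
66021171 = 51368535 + 14652636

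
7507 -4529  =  2978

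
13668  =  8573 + 5095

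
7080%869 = 128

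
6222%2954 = 314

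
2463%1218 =27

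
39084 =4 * 9771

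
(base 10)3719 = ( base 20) 95J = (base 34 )37D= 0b111010000111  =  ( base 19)a5e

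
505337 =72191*7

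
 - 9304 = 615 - 9919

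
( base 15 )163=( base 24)d6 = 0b100111110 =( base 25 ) ci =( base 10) 318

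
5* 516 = 2580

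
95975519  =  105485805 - 9510286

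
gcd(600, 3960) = 120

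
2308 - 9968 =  - 7660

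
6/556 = 3/278  =  0.01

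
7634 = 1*7634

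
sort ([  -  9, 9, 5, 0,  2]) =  [ - 9, 0,2, 5, 9 ] 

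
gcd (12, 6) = 6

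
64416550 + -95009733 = - 30593183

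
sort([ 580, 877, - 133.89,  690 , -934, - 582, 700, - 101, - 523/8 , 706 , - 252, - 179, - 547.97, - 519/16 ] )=[ - 934 , - 582, - 547.97, - 252,-179, - 133.89 , - 101, - 523/8, - 519/16,  580,  690 , 700, 706,877]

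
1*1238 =1238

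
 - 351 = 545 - 896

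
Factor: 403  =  13^1*31^1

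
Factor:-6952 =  - 2^3*11^1*79^1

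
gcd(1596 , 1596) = 1596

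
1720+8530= 10250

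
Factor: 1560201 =3^1*520067^1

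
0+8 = 8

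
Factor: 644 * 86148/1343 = 55479312/1343 =2^4*3^2*7^1*17^(-1 )*23^1 * 79^ ( - 1 )*2393^1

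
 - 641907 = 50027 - 691934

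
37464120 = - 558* ( - 67140 ) 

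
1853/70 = 26 + 33/70 = 26.47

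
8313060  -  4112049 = 4201011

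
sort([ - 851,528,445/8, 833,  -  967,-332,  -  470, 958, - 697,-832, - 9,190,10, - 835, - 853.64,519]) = [ - 967, - 853.64,-851,-835,-832,-697,- 470,-332,-9,10,  445/8, 190 , 519,528,833, 958 ]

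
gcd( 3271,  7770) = 1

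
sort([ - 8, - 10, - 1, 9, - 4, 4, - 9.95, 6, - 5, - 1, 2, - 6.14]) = [ - 10,  -  9.95 , - 8,  -  6.14, - 5,  -  4,  -  1, - 1, 2,  4,6,9 ] 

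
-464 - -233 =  - 231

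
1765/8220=353/1644 =0.21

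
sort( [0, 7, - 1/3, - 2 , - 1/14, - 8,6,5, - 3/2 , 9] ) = [- 8, - 2, - 3/2, - 1/3, - 1/14,0,5,6, 7,9]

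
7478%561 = 185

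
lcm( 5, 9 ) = 45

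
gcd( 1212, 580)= 4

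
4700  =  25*188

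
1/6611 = 1/6611=0.00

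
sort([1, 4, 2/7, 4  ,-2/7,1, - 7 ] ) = [ - 7,-2/7 , 2/7,  1 , 1, 4, 4] 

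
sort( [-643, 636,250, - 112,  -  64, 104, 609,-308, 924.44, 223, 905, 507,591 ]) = [-643, - 308,-112,-64, 104 , 223, 250, 507, 591,609, 636,905, 924.44 ] 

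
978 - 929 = 49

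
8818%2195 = 38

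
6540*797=5212380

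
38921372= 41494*938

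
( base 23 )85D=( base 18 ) D84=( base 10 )4360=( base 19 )c19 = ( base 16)1108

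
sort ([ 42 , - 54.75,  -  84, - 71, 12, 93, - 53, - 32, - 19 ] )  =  [ - 84, -71, - 54.75, - 53, - 32, - 19,12, 42, 93 ] 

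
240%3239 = 240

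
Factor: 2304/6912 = 1/3 = 3^ ( - 1)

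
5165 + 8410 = 13575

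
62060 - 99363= - 37303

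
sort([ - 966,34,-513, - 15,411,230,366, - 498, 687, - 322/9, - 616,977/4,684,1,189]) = [ - 966, - 616, - 513, - 498, - 322/9, - 15, 1, 34,189,  230,977/4  ,  366,411,684,687]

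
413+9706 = 10119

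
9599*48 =460752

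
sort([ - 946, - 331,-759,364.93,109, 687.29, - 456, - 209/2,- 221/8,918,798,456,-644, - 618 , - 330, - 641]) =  [-946, - 759, - 644, - 641,-618, - 456, - 331 , - 330,-209/2  , - 221/8,109,364.93, 456,687.29,798,  918]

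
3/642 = 1/214 = 0.00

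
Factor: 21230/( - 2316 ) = -55/6 = - 2^( - 1) * 3^ (- 1 )*5^1*11^1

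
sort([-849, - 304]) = [-849, - 304 ] 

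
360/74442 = 60/12407  =  0.00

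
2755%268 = 75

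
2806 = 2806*1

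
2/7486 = 1/3743=0.00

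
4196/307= 13 + 205/307 = 13.67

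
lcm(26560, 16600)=132800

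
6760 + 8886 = 15646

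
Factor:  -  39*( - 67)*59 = 3^1*13^1*59^1*67^1 = 154167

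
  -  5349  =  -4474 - 875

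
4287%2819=1468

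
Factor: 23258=2^1*29^1*401^1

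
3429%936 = 621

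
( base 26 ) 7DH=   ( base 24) 8jn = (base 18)fcb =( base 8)11737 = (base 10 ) 5087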